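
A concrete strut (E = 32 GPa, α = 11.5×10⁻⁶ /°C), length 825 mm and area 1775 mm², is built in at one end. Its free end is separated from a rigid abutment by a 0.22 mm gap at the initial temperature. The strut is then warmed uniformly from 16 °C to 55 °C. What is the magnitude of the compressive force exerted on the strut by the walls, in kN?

P ≈ 10.3 kN

If the wall were absent the strut would grow by αΔT L = 11.5×10⁻⁶ × 39 × 825 = 0.37 mm.
After closing the 0.22 mm clearance, 0.37 − 0.22 = 0.15 mm of expansion remains to be suppressed by the wall.
So σ = E(δ_free − g)/L = 32×10³ × 0.15/825 = 5.819 MPa.
Force on the wall = σA = 5.819 × 1775 mm² = 10.33 kN.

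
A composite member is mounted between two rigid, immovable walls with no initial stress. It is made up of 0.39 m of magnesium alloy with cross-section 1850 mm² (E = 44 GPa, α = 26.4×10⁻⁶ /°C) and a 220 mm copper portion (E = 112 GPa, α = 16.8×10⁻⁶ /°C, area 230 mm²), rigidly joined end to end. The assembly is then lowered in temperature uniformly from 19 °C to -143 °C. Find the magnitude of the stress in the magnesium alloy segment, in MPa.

Free thermal contraction of the whole bar: Σ αᵢΔT Lᵢ = 26.4×10⁻⁶×162×390 + 16.8×10⁻⁶×162×220 = 2.267 mm.
Since the ends are fixed, an axial force P builds up, equal in every segment, with P · Σ Lᵢ/(AᵢEᵢ) = δ_free.
The series flexibility is Σ Lᵢ/(AᵢEᵢ) = 390/(1850×44×10³) + 220/(230×112×10³) = 1.333×10⁻⁵ mm/N.
P = 2.267 / 1.333×10⁻⁵ = 170000 N = 170 kN, tensile.
σ_{magnesium alloy} = P / A = 170000 / 1850 = 91.91 MPa.

σ ≈ 91.9 MPa (tensile)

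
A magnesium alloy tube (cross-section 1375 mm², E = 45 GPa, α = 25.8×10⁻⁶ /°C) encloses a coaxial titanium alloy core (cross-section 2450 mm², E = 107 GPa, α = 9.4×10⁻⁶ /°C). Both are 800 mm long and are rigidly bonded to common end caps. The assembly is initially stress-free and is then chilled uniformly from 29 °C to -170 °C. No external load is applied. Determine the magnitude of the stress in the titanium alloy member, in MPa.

Both members must finish at the same length. With the larger α, the magnesium alloy tends to over-contract; the plates restrain it, putting the magnesium alloy in tension and the titanium alloy in compression. With no external load the two internal forces are equal and opposite, magnitude P.
Compatibility of the two members (thermal + elastic change equal): (α₁ − α₂)ΔT = P·[1/(A₁E₁) + 1/(A₂E₂)].
|α₁ − α₂|·ΔT = 16.4×10⁻⁶ × 199 = 0.003264.
1/(A₁E₁) + 1/(A₂E₂) = 1/(1375×45×10³) + 1/(2450×107×10³) = 1.998×10⁻⁸ N⁻¹.
So P = 0.003264 / 1.998×10⁻⁸ = 163.4 kN.
σ_{titanium alloy} = P/A₂ = 163400/2450 = 66.68 MPa, compressive.

σ ≈ 66.7 MPa (compressive)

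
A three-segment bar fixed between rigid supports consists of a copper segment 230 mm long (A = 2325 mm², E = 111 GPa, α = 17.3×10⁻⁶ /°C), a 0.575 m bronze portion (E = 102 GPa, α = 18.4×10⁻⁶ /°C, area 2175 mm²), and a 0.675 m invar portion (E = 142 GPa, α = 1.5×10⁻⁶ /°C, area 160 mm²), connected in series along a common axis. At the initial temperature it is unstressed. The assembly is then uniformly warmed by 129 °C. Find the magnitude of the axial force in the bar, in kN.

P ≈ 60.5 kN (compressive)

With the walls removed the bar would change length by δ_free = Σ αᵢΔT Lᵢ = 17.3×10⁻⁶×129×230 + 18.4×10⁻⁶×129×575 + 1.5×10⁻⁶×129×675 = 2.009 mm.
The rigid supports impose zero overall length change; the single axial force P common to all segments must satisfy P Σ Lᵢ/(AᵢEᵢ) = δ_free.
The series flexibility is Σ Lᵢ/(AᵢEᵢ) = 230/(2325×111×10³) + 575/(2175×102×10³) + 675/(160×142×10³) = 3.319×10⁻⁵ mm/N.
Hence P = δ_free / Σ(L/AE) = 2.009/3.319×10⁻⁵ = 60.52 kN (compressive).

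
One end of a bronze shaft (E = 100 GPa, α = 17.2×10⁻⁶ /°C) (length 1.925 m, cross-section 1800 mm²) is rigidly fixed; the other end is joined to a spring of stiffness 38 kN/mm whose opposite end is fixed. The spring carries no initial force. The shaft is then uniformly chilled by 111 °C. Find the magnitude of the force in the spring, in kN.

P ≈ 99.3 kN

If the spring were absent the shaft would shorten by αΔT L = 17.2×10⁻⁶ × 111 × 1925 = 3.675 mm.
Let P be the tensile force in the spring. The shaft extends elastically by PL/(AE) and the spring stretches by P/k; together these equal δ_free.
P [ L/(AE) + 1/k ] = δ_free → P [ 1925/(1800×100×10³) + 1/(38×10³) ] = 3.675.
P = 3.675 / 3.701×10⁻⁵ = 99300 N.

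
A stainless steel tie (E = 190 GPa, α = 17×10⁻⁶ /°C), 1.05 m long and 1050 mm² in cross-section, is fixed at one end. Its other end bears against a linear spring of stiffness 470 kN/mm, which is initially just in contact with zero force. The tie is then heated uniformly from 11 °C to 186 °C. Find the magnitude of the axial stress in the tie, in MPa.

The unrestrained thermal change is αΔT L = 17×10⁻⁶ × 175 × 1050 = 3.124 mm.
Let P be the compressive force at the spring. The tie shortens elastically by PL/(AE) and the spring compresses by P/k; together these equal δ_free.
P [ L/(AE) + 1/k ] = δ_free → P [ 1050/(1050×190×10³) + 1/(470×10³) ] = 3.124.
P = 3.124 / 7.391×10⁻⁶ = 422700 N.
σ = P/A = 422700/1050 = 402.5 MPa.

σ ≈ 403 MPa (compressive)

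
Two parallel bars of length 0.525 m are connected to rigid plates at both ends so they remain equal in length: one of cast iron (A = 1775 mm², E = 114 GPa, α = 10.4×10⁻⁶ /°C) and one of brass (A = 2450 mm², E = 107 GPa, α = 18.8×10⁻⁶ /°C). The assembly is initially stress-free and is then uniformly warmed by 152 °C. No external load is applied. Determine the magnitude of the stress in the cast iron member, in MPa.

σ ≈ 82.1 MPa (tensile)

The brass has the larger α, so on heating it would change length more than the cast iron if both were free. The rigid plates force a common final length, so the brass is put into compression and the cast iron into tension, with equal and opposite forces P (no external load).
Setting the final lengths equal and cancelling L: (α₁ − α₂)ΔT = P/(A₁E₁) + P/(A₂E₂).
|α₁ − α₂|·ΔT = 8.4×10⁻⁶ × 152 = 0.001277.
1/(A₁E₁) + 1/(A₂E₂) = 1/(1775×114×10³) + 1/(2450×107×10³) = 8.757×10⁻⁹ N⁻¹.
P = 0.001277 / 8.757×10⁻⁹ = 145800 N = 145.8 kN.
σ_{cast iron} = P/A₁ = 145800/1775 = 82.15 MPa, tensile.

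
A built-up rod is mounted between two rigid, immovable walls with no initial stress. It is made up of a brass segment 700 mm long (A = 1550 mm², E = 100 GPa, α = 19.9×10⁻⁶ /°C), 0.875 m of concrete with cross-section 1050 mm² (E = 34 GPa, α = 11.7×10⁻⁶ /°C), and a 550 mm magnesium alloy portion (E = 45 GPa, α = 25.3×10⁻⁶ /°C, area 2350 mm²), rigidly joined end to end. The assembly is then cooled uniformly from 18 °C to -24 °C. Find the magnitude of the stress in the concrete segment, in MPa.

If the supports were absent, the total length change would be Σ αᵢΔT Lᵢ = 19.9×10⁻⁶×42×700 + 11.7×10⁻⁶×42×875 + 25.3×10⁻⁶×42×550 = 1.599 mm.
Since the ends are fixed, an axial force P builds up, equal in every segment, with P · Σ Lᵢ/(AᵢEᵢ) = δ_free.
Σ Lᵢ/(AᵢEᵢ) = 700/(1550×100×10³) + 875/(1050×34×10³) + 550/(2350×45×10³) = 3.423×10⁻⁵ mm/N.
Hence P = δ_free / Σ(L/AE) = 1.599/3.423×10⁻⁵ = 46.73 kN (tensile).
σ_{concrete} = P / A = 46730 / 1050 = 44.51 MPa.

σ ≈ 44.5 MPa (tensile)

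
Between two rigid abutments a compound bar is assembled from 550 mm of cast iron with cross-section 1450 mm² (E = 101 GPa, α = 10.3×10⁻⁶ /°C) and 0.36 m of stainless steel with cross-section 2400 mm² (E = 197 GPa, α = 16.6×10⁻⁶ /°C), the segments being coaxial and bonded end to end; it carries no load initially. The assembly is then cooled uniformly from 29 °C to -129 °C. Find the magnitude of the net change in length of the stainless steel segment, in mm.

|ΔL| ≈ 0.634 mm

Free thermal contraction of the whole bar: Σ αᵢΔT Lᵢ = 10.3×10⁻⁶×158×550 + 16.6×10⁻⁶×158×360 = 1.839 mm.
The walls prevent any net length change, so an axial force P (same in every segment) develops. Compatibility: P · Σ Lᵢ/(AᵢEᵢ) = δ_free.
Σ Lᵢ/(AᵢEᵢ) = 550/(1450×101×10³) + 360/(2400×197×10³) = 4.517×10⁻⁶ mm/N.
P = 1.839 / 4.517×10⁻⁶ = 407200 N = 407.2 kN, tensile.
For the stainless steel segment, free thermal change = 16.6×10⁻⁶×158×360 = 0.9442 mm and elastic change from P = 407200×360/(2400×197×10³) = 0.31 mm; these oppose, so the net change is 0.634 mm (segment shortens).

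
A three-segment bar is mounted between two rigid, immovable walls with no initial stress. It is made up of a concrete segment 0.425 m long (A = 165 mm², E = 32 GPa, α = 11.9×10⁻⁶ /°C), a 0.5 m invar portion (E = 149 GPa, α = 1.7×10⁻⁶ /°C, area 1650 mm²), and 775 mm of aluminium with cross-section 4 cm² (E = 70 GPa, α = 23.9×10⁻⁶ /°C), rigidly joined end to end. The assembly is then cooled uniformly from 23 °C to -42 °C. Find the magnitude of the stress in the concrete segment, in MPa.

σ ≈ 87.3 MPa (tensile)

Free thermal contraction of the whole bar: Σ αᵢΔT Lᵢ = 11.9×10⁻⁶×65×425 + 1.7×10⁻⁶×65×500 + 23.9×10⁻⁶×65×775 = 1.588 mm.
The walls prevent any net length change, so an axial force P (same in every segment) develops. Compatibility: P · Σ Lᵢ/(AᵢEᵢ) = δ_free.
Σ Lᵢ/(AᵢEᵢ) = 425/(165×32×10³) + 500/(1650×149×10³) + 775/(400×70×10³) = 0.0001102 mm/N.
P = 1.588 / 0.0001102 = 14410 N = 14.41 kN, tensile.
σ_{concrete} = P / A = 14410 / 165 = 87.33 MPa.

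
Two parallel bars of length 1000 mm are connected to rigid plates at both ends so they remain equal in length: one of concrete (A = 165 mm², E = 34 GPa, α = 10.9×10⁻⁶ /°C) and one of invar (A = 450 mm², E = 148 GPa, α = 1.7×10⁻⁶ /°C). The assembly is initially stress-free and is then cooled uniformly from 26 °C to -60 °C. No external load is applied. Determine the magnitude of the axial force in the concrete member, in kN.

P ≈ 4.09 kN (tensile in the concrete)

Equilibrium of a rigid end plate with no external load gives equal and opposite internal forces ±P in the two members. Since α_{concrete} > α_{invar}, cooling drives the concrete into tension and the invar into compression.
Equating the net (thermal + elastic) strains gives |α₁ − α₂|·ΔT = P·[1/(A₁E₁) + 1/(A₂E₂)].
|α₁ − α₂|·ΔT = 9.2×10⁻⁶ × 86 = 0.0007912.
1/(A₁E₁) + 1/(A₂E₂) = 1/(165×34×10³) + 1/(450×148×10³) = 1.933×10⁻⁷ N⁻¹.
So P = 0.0007912 / 1.933×10⁻⁷ = 4.094 kN.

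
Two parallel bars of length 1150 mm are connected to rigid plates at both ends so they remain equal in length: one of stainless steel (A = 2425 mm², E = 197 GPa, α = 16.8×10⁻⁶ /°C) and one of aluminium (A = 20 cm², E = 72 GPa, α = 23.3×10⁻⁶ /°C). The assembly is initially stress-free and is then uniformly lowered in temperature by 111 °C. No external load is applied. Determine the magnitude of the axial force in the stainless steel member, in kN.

P ≈ 79.8 kN (compressive in the stainless steel)

The aluminium has the larger α, so on cooling it would change length more than the stainless steel if both were free. The rigid plates force a common final length, so the aluminium is put into tension and the stainless steel into compression, with equal and opposite forces P (no external load).
Equating the net (thermal + elastic) strains gives |α₁ − α₂|·ΔT = P·[1/(A₁E₁) + 1/(A₂E₂)].
|α₁ − α₂|·ΔT = 6.5×10⁻⁶ × 111 = 0.0007215.
1/(A₁E₁) + 1/(A₂E₂) = 1/(2425×197×10³) + 1/(2000×72×10³) = 9.038×10⁻⁹ N⁻¹.
P = 0.0007215 / 9.038×10⁻⁹ = 79830 N = 79.83 kN.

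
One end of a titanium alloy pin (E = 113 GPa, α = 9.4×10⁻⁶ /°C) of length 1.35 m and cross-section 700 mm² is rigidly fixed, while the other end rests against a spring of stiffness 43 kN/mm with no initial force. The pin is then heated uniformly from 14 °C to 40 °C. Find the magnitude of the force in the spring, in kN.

P ≈ 8.18 kN

The unrestrained thermal change is αΔT L = 9.4×10⁻⁶ × 26 × 1350 = 0.3299 mm.
With a force P in the spring, the elastic change of the pin is PL/(AE) and that of the spring is P/k; compatibility requires their sum to equal δ_free.
So P = δ_free / [L/(AE) + 1/k] = 0.3299 / [ 1350/(700×113×10³) + 1/(43×10³) ].
P = 0.3299 / 4.032×10⁻⁵ = 8182 N.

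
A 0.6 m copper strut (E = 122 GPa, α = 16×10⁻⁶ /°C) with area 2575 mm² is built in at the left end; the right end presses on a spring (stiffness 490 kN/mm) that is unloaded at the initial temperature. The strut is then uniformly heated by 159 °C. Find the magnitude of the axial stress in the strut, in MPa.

σ ≈ 150 MPa (compressive)

If the spring were absent the strut would lengthen by αΔT L = 16×10⁻⁶ × 159 × 600 = 1.526 mm.
With a force P in the spring, the elastic change of the strut is PL/(AE) and that of the spring is P/k; compatibility requires their sum to equal δ_free.
P [ L/(AE) + 1/k ] = δ_free → P [ 600/(2575×122×10³) + 1/(490×10³) ] = 1.526.
P = 1.526 / 3.951×10⁻⁶ = 386400 N.
σ = P/A = 386400/2575 = 150 MPa.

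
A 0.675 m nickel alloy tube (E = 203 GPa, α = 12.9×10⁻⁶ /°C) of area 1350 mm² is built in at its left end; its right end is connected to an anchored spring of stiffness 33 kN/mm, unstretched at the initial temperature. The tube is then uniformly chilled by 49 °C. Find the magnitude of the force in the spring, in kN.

P ≈ 13 kN

If the spring were absent the tube would shorten by αΔT L = 12.9×10⁻⁶ × 49 × 675 = 0.4267 mm.
With a force P in the spring, the elastic change of the tube is PL/(AE) and that of the spring is P/k; compatibility requires their sum to equal δ_free.
So P = δ_free / [L/(AE) + 1/k] = 0.4267 / [ 675/(1350×203×10³) + 1/(33×10³) ].
P = 0.4267 / 3.277×10⁻⁵ = 13020 N.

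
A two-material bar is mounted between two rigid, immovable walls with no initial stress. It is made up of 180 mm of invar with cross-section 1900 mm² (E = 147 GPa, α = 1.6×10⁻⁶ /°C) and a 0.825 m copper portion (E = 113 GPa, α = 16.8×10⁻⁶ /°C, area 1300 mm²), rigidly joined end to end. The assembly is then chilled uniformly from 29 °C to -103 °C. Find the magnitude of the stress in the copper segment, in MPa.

σ ≈ 229 MPa (tensile)

If the supports were absent, the total length change would be Σ αᵢΔT Lᵢ = 1.6×10⁻⁶×132×180 + 16.8×10⁻⁶×132×825 = 1.868 mm.
The rigid supports impose zero overall length change; the single axial force P common to all segments must satisfy P Σ Lᵢ/(AᵢEᵢ) = δ_free.
Σ Lᵢ/(AᵢEᵢ) = 180/(1900×147×10³) + 825/(1300×113×10³) = 6.261×10⁻⁶ mm/N.
So P = 1.868 / 6.261×10⁻⁶ = 298.3 kN, tensile.
σ_{copper} = P / A = 298300 / 1300 = 229.5 MPa.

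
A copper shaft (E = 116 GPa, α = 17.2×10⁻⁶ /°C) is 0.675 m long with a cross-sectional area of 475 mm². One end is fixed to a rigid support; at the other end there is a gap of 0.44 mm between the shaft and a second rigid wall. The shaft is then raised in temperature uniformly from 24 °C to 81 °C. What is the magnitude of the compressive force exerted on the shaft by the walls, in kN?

If the wall were absent the shaft would grow by αΔT L = 17.2×10⁻⁶ × 57 × 675 = 0.6618 mm.
This exceeds the 0.44 mm gap, so the wall pushes back. The portion of expansion that must be recovered elastically is δ_free − gap = 0.6618 − 0.44 = 0.2218 mm.
That suppressed elongation corresponds to σ = E·Δ/L = 116×10³ × 0.2218/675 = 38.11 MPa.
P = σA = 38.11 × 475 = 18.1 kN.

P ≈ 18.1 kN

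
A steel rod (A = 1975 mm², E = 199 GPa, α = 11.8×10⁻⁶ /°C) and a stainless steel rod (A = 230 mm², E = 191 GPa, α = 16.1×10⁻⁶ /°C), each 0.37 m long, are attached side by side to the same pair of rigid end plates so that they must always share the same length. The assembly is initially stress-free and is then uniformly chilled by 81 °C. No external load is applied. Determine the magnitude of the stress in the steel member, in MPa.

Both members must finish at the same length. With the larger α, the stainless steel tends to over-contract; the plates restrain it, putting the stainless steel in tension and the steel in compression. With no external load the two internal forces are equal and opposite, magnitude P.
Equating the net (thermal + elastic) strains gives |α₁ − α₂|·ΔT = P·[1/(A₁E₁) + 1/(A₂E₂)].
|α₁ − α₂|·ΔT = 4.3×10⁻⁶ × 81 = 0.0003483.
1/(A₁E₁) + 1/(A₂E₂) = 1/(1975×199×10³) + 1/(230×191×10³) = 2.531×10⁻⁸ N⁻¹.
So P = 0.0003483 / 2.531×10⁻⁸ = 13.76 kN.
σ_{steel} = P/A₁ = 13760/1975 = 6.968 MPa, compressive.

σ ≈ 6.97 MPa (compressive)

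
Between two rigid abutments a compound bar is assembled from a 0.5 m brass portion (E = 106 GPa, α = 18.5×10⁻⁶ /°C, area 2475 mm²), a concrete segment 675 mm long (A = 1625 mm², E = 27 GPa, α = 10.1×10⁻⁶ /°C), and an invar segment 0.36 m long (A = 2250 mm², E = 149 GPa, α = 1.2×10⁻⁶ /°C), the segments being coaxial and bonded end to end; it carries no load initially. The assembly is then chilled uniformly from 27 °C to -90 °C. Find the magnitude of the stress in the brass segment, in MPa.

σ ≈ 42.5 MPa (tensile)

If the supports were absent, the total length change would be Σ αᵢΔT Lᵢ = 18.5×10⁻⁶×117×500 + 10.1×10⁻⁶×117×675 + 1.2×10⁻⁶×117×360 = 1.93 mm.
The walls prevent any net length change, so an axial force P (same in every segment) develops. Compatibility: P · Σ Lᵢ/(AᵢEᵢ) = δ_free.
The series flexibility is Σ Lᵢ/(AᵢEᵢ) = 500/(2475×106×10³) + 675/(1625×27×10³) + 360/(2250×149×10³) = 1.836×10⁻⁵ mm/N.
Hence P = δ_free / Σ(L/AE) = 1.93/1.836×10⁻⁵ = 105.1 kN (tensile).
σ_{brass} = P / A = 105100 / 2475 = 42.47 MPa.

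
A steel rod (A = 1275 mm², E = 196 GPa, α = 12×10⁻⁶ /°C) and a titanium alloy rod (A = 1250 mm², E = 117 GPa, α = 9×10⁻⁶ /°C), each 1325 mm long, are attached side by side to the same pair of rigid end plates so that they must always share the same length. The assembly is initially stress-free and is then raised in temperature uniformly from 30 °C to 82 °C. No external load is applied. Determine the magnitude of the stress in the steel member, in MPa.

Both members must finish at the same length. With the larger α, the steel tends to over-expand; the plates restrain it, putting the steel in compression and the titanium alloy in tension. With no external load the two internal forces are equal and opposite, magnitude P.
Setting the final lengths equal and cancelling L: (α₁ − α₂)ΔT = P/(A₁E₁) + P/(A₂E₂).
|α₁ − α₂|·ΔT = 3×10⁻⁶ × 52 = 0.000156.
1/(A₁E₁) + 1/(A₂E₂) = 1/(1275×196×10³) + 1/(1250×117×10³) = 1.084×10⁻⁸ N⁻¹.
P = 0.000156 / 1.084×10⁻⁸ = 14390 N = 14.39 kN.
σ_{steel} = P/A₁ = 14390/1275 = 11.29 MPa, compressive.

σ ≈ 11.3 MPa (compressive)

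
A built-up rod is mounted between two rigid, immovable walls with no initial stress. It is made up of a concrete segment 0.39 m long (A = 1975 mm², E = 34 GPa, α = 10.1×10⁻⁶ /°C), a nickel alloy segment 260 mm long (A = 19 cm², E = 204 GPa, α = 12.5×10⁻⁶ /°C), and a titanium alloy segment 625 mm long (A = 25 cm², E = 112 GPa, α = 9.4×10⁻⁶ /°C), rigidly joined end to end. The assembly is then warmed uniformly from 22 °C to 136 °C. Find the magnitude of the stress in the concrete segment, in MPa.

σ ≈ 86.6 MPa (compressive)

If the supports were absent, the total length change would be Σ αᵢΔT Lᵢ = 10.1×10⁻⁶×114×390 + 12.5×10⁻⁶×114×260 + 9.4×10⁻⁶×114×625 = 1.489 mm.
The rigid supports impose zero overall length change; the single axial force P common to all segments must satisfy P Σ Lᵢ/(AᵢEᵢ) = δ_free.
Σ Lᵢ/(AᵢEᵢ) = 390/(1975×34×10³) + 260/(1900×204×10³) + 625/(2500×112×10³) = 8.711×10⁻⁶ mm/N.
Hence P = δ_free / Σ(L/AE) = 1.489/8.711×10⁻⁶ = 171 kN (compressive).
σ_{concrete} = P / A = 171000 / 1975 = 86.57 MPa.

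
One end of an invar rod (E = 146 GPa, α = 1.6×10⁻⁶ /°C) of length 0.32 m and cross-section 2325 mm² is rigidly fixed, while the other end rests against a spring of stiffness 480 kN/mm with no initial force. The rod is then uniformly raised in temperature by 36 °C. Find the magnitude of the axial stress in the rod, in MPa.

Free thermal expansion: δ_free = αΔT L = 1.6×10⁻⁶ × 36 × 320 = 0.01843 mm.
Let P be the compressive force at the spring. The rod shortens elastically by PL/(AE) and the spring compresses by P/k; together these equal δ_free.
P [ L/(AE) + 1/k ] = δ_free → P [ 320/(2325×146×10³) + 1/(480×10³) ] = 0.01843.
P = 0.01843 / 3.026×10⁻⁶ = 6091 N.
σ = P/A = 6091/2325 = 2.62 MPa.

σ ≈ 2.62 MPa (compressive)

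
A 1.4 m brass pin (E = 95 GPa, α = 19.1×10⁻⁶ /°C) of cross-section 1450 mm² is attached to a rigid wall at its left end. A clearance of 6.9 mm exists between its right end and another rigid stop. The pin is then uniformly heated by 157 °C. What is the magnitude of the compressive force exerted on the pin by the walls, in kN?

P ≈ 0 kN

Unrestrained expansion: δ_free = αΔT L = 19.1×10⁻⁶ × 157 × 1400 = 4.198 mm.
This is smaller than the 6.9 mm clearance, so the pin expands freely without reaching the stop — the stress is zero.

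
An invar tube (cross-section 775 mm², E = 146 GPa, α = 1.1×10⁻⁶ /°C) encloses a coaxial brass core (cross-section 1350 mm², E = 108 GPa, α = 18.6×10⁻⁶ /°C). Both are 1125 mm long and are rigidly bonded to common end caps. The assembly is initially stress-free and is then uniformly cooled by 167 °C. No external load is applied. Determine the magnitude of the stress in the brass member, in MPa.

Both members must finish at the same length. With the larger α, the brass tends to over-contract; the plates restrain it, putting the brass in tension and the invar in compression. With no external load the two internal forces are equal and opposite, magnitude P.
Compatibility of the two members (thermal + elastic change equal): (α₁ − α₂)ΔT = P·[1/(A₁E₁) + 1/(A₂E₂)].
|α₁ − α₂|·ΔT = 17.5×10⁻⁶ × 167 = 0.002922.
1/(A₁E₁) + 1/(A₂E₂) = 1/(775×146×10³) + 1/(1350×108×10³) = 1.57×10⁻⁸ N⁻¹.
P = 0.002922 / 1.57×10⁻⁸ = 186200 N = 186.2 kN.
σ_{brass} = P/A₂ = 186200/1350 = 137.9 MPa, tensile.

σ ≈ 138 MPa (tensile)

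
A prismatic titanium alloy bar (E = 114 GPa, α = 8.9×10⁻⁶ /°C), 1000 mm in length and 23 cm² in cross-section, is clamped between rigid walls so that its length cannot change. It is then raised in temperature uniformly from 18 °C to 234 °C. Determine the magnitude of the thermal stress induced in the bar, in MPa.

σ ≈ 219 MPa (compressive)

The supports are rigid, so the total axial strain is zero. The restrained thermal strain is ε = αΔT = 8.9×10⁻⁶ × 216 = 1922.4×10⁻⁶.
The stress required to suppress this strain is σ = Eε = 114×10³ × 1922.4×10⁻⁶ = 219.2 MPa, compressive since the bar is trying to expand.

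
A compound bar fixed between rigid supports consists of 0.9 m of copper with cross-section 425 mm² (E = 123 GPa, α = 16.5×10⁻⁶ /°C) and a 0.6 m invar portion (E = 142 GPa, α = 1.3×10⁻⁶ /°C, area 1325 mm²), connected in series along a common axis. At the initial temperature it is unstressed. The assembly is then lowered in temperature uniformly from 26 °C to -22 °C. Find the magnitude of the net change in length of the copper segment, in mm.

Free thermal contraction of the whole bar: Σ αᵢΔT Lᵢ = 16.5×10⁻⁶×48×900 + 1.3×10⁻⁶×48×600 = 0.7502 mm.
Since the ends are fixed, an axial force P builds up, equal in every segment, with P · Σ Lᵢ/(AᵢEᵢ) = δ_free.
The series flexibility is Σ Lᵢ/(AᵢEᵢ) = 900/(425×123×10³) + 600/(1325×142×10³) = 2.041×10⁻⁵ mm/N.
Hence P = δ_free / Σ(L/AE) = 0.7502/2.041×10⁻⁵ = 36.77 kN (tensile).
For the copper segment, free thermal change = 16.5×10⁻⁶×48×900 = 0.7128 mm and elastic change from P = 36770×900/(425×123×10³) = 0.633 mm; these oppose, so the net change is 0.0798 mm (segment shortens).

|ΔL| ≈ 0.0798 mm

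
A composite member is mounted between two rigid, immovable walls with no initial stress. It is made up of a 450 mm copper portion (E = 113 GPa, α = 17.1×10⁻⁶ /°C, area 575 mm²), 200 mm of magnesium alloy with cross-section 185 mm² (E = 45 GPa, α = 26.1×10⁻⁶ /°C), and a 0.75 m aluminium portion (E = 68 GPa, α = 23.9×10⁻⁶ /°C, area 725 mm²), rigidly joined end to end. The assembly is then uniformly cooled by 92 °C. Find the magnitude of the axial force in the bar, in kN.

P ≈ 61.5 kN (tensile)

If the supports were absent, the total length change would be Σ αᵢΔT Lᵢ = 17.1×10⁻⁶×92×450 + 26.1×10⁻⁶×92×200 + 23.9×10⁻⁶×92×750 = 2.837 mm.
The rigid supports impose zero overall length change; the single axial force P common to all segments must satisfy P Σ Lᵢ/(AᵢEᵢ) = δ_free.
Σ Lᵢ/(AᵢEᵢ) = 450/(575×113×10³) + 200/(185×45×10³) + 750/(725×68×10³) = 4.616×10⁻⁵ mm/N.
Hence P = δ_free / Σ(L/AE) = 2.837/4.616×10⁻⁵ = 61.46 kN (tensile).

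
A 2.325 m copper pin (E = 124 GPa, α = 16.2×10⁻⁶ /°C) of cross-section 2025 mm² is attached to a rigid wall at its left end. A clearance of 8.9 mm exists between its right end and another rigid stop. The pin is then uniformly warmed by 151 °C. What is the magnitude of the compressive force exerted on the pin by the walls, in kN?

Unrestrained expansion: δ_free = αΔT L = 16.2×10⁻⁶ × 151 × 2325 = 5.687 mm.
This is smaller than the 8.9 mm clearance, so the pin expands freely without reaching the stop — the stress is zero.

P ≈ 0 kN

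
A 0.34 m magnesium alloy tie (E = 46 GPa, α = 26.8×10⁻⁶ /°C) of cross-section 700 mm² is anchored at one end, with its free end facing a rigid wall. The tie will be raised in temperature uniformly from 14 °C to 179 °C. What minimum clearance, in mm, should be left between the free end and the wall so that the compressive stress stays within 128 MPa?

g ≈ 0.557 mm

With no wall the tie would lengthen by αΔT L = 26.8×10⁻⁶ × 165 × 340 = 1.503 mm.
At the allowable stress the elastic shortening the wall may impose is σL/E = 128 × 340 / (46×10³) = 0.9461 mm.
So the gap has to take up the difference, g_min = δ_free − σL/E = 1.503 − 0.9461 = 0.5574 mm.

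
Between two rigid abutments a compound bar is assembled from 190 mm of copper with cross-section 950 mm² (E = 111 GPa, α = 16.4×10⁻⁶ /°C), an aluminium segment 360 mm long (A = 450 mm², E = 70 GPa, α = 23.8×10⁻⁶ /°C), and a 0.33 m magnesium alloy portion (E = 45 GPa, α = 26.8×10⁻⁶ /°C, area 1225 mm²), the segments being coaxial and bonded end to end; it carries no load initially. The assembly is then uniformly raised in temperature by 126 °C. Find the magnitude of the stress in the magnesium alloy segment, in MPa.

σ ≈ 110 MPa (compressive)

Free thermal expansion of the whole bar: Σ αᵢΔT Lᵢ = 16.4×10⁻⁶×126×190 + 23.8×10⁻⁶×126×360 + 26.8×10⁻⁶×126×330 = 2.587 mm.
Since the ends are fixed, an axial force P builds up, equal in every segment, with P · Σ Lᵢ/(AᵢEᵢ) = δ_free.
The series flexibility is Σ Lᵢ/(AᵢEᵢ) = 190/(950×111×10³) + 360/(450×70×10³) + 330/(1225×45×10³) = 1.922×10⁻⁵ mm/N.
Hence P = δ_free / Σ(L/AE) = 2.587/1.922×10⁻⁵ = 134.6 kN (compressive).
σ_{magnesium alloy} = P / A = 134600 / 1225 = 109.9 MPa.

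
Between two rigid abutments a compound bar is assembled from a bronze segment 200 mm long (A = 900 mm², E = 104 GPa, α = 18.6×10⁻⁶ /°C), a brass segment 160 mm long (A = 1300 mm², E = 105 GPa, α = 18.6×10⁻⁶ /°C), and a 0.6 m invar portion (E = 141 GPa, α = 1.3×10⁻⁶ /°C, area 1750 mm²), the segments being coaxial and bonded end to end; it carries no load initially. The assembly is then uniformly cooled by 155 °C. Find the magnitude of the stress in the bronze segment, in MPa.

σ ≈ 224 MPa (tensile)

Free thermal contraction of the whole bar: Σ αᵢΔT Lᵢ = 18.6×10⁻⁶×155×200 + 18.6×10⁻⁶×155×160 + 1.3×10⁻⁶×155×600 = 1.159 mm.
The rigid supports impose zero overall length change; the single axial force P common to all segments must satisfy P Σ Lᵢ/(AᵢEᵢ) = δ_free.
The series flexibility is Σ Lᵢ/(AᵢEᵢ) = 200/(900×104×10³) + 160/(1300×105×10³) + 600/(1750×141×10³) = 5.741×10⁻⁶ mm/N.
So P = 1.159 / 5.741×10⁻⁶ = 201.9 kN, tensile.
σ_{bronze} = P / A = 201900 / 900 = 224.3 MPa.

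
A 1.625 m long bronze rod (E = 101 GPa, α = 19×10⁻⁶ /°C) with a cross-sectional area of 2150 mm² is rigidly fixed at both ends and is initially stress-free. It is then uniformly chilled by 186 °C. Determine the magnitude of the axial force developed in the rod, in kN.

Full restraint means ε = 0, so the stress is σ = EαΔT = 101×10³ × 19×10⁻⁶ × 186 = 356.9 MPa.
Then P = σA = 356.9 × 2150 mm² = 767.4 kN, tensile.

P ≈ 767 kN (tensile)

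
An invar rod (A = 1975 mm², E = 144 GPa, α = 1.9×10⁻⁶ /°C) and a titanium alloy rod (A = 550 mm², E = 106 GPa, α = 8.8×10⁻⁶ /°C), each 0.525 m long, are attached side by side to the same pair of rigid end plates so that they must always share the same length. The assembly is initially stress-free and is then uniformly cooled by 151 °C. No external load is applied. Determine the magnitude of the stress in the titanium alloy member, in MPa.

Both members must finish at the same length. With the larger α, the titanium alloy tends to over-contract; the plates restrain it, putting the titanium alloy in tension and the invar in compression. With no external load the two internal forces are equal and opposite, magnitude P.
Setting the final lengths equal and cancelling L: (α₁ − α₂)ΔT = P/(A₁E₁) + P/(A₂E₂).
|α₁ − α₂|·ΔT = 6.9×10⁻⁶ × 151 = 0.001042.
1/(A₁E₁) + 1/(A₂E₂) = 1/(1975×144×10³) + 1/(550×106×10³) = 2.067×10⁻⁸ N⁻¹.
So P = 0.001042 / 2.067×10⁻⁸ = 50.41 kN.
σ_{titanium alloy} = P/A₂ = 50410/550 = 91.65 MPa, tensile.

σ ≈ 91.7 MPa (tensile)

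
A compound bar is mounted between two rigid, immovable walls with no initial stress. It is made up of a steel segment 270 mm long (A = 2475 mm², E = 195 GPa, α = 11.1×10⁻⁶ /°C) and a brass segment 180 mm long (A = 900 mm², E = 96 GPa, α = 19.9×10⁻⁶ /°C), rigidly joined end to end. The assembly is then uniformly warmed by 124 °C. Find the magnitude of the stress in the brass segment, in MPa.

If the supports were absent, the total length change would be Σ αᵢΔT Lᵢ = 11.1×10⁻⁶×124×270 + 19.9×10⁻⁶×124×180 = 0.8158 mm.
The rigid supports impose zero overall length change; the single axial force P common to all segments must satisfy P Σ Lᵢ/(AᵢEᵢ) = δ_free.
Σ Lᵢ/(AᵢEᵢ) = 270/(2475×195×10³) + 180/(900×96×10³) = 2.643×10⁻⁶ mm/N.
P = 0.8158 / 2.643×10⁻⁶ = 308700 N = 308.7 kN, compressive.
σ_{brass} = P / A = 308700 / 900 = 343 MPa.

σ ≈ 343 MPa (compressive)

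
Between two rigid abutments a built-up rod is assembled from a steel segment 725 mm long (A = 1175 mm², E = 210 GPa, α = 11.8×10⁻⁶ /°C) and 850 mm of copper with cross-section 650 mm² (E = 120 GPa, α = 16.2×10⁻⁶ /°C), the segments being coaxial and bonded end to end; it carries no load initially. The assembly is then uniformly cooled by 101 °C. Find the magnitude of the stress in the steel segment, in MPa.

With the walls removed the bar would change length by δ_free = Σ αᵢΔT Lᵢ = 11.8×10⁻⁶×101×725 + 16.2×10⁻⁶×101×850 = 2.255 mm.
Since the ends are fixed, an axial force P builds up, equal in every segment, with P · Σ Lᵢ/(AᵢEᵢ) = δ_free.
The series flexibility is Σ Lᵢ/(AᵢEᵢ) = 725/(1175×210×10³) + 850/(650×120×10³) = 1.384×10⁻⁵ mm/N.
Hence P = δ_free / Σ(L/AE) = 2.255/1.384×10⁻⁵ = 163 kN (tensile).
σ_{steel} = P / A = 163000 / 1175 = 138.7 MPa.

σ ≈ 139 MPa (tensile)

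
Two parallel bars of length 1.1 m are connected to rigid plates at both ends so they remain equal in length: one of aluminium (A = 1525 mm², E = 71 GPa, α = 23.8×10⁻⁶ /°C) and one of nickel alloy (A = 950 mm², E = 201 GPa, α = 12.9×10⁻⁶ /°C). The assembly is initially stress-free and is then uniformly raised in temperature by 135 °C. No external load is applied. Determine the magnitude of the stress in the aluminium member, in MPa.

σ ≈ 66.7 MPa (compressive)

Both members must finish at the same length. With the larger α, the aluminium tends to over-expand; the plates restrain it, putting the aluminium in compression and the nickel alloy in tension. With no external load the two internal forces are equal and opposite, magnitude P.
Setting the final lengths equal and cancelling L: (α₁ − α₂)ΔT = P/(A₁E₁) + P/(A₂E₂).
|α₁ − α₂|·ΔT = 10.9×10⁻⁶ × 135 = 0.001472.
1/(A₁E₁) + 1/(A₂E₂) = 1/(1525×71×10³) + 1/(950×201×10³) = 1.447×10⁻⁸ N⁻¹.
So P = 0.001472 / 1.447×10⁻⁸ = 101.7 kN.
σ_{aluminium} = P/A₁ = 101700/1525 = 66.67 MPa, compressive.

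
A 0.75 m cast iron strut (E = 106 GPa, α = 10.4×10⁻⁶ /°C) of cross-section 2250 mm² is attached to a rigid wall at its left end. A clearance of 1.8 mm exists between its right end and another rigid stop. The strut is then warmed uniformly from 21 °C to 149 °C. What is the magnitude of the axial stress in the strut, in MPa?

Free thermal elongation = αΔT L = 10.4×10⁻⁶ × 128 × 750 = 0.9984 mm.
This is smaller than the 1.8 mm clearance, so the strut expands freely without reaching the stop — the stress is zero.

σ ≈ 0 MPa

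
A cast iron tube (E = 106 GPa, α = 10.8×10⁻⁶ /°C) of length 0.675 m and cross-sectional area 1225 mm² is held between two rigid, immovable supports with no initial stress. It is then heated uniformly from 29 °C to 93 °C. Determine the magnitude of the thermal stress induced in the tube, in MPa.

The supports are rigid, so the total axial strain is zero. The restrained thermal strain is ε = αΔT = 10.8×10⁻⁶ × 64 = 691.2×10⁻⁶.
σ = EαΔT = 106×10³ × 10.8×10⁻⁶ × 64 = 73.27 MPa (compressive; the tube is trying to expand).

σ ≈ 73.3 MPa (compressive)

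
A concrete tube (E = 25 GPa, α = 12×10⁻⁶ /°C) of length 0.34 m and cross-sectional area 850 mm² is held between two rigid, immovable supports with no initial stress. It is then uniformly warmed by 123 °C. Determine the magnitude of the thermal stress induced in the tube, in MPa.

σ ≈ 36.9 MPa (compressive)

With length fixed, the mechanical strain must cancel the thermal strain αΔT = 12×10⁻⁶ × 123 = 1476×10⁻⁶.
σ = EαΔT = 25×10³ × 12×10⁻⁶ × 123 = 36.9 MPa (compressive; the tube is trying to expand).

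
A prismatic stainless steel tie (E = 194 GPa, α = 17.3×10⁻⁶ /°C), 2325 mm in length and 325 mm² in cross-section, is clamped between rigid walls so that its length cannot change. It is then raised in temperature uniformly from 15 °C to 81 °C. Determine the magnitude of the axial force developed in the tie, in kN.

P ≈ 72 kN (compressive)

Full restraint means ε = 0, so the stress is σ = EαΔT = 194×10³ × 17.3×10⁻⁶ × 66 = 221.5 MPa.
Then P = σA = 221.5 × 325 mm² = 71.99 kN, compressive.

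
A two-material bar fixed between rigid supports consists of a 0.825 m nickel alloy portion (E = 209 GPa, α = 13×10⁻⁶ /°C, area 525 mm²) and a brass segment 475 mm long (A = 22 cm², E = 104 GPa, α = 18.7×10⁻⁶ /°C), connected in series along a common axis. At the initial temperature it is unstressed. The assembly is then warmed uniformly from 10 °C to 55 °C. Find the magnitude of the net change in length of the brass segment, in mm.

|ΔL| ≈ 0.209 mm

If the supports were absent, the total length change would be Σ αᵢΔT Lᵢ = 13×10⁻⁶×45×825 + 18.7×10⁻⁶×45×475 = 0.8823 mm.
The rigid supports impose zero overall length change; the single axial force P common to all segments must satisfy P Σ Lᵢ/(AᵢEᵢ) = δ_free.
The series flexibility is Σ Lᵢ/(AᵢEᵢ) = 825/(525×209×10³) + 475/(2200×104×10³) = 9.595×10⁻⁶ mm/N.
Hence P = δ_free / Σ(L/AE) = 0.8823/9.595×10⁻⁶ = 91.96 kN (compressive).
For the brass segment, free thermal change = 18.7×10⁻⁶×45×475 = 0.3997 mm and elastic change from P = 91960×475/(2200×104×10³) = 0.1909 mm; these oppose, so the net change is 0.209 mm (segment lengthens).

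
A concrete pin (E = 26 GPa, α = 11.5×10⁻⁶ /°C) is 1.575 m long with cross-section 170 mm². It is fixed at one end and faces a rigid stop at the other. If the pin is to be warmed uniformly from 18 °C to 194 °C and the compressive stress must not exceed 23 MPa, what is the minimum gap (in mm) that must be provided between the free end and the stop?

With no wall the pin would lengthen by αΔT L = 11.5×10⁻⁶ × 176 × 1575 = 3.188 mm.
At the allowable stress the elastic shortening the wall may impose is σL/E = 23 × 1575 / (26×10³) = 1.393 mm.
The gap must absorb the remainder: g_min = 3.188 − 1.393 = 1.795 mm.

g ≈ 1.79 mm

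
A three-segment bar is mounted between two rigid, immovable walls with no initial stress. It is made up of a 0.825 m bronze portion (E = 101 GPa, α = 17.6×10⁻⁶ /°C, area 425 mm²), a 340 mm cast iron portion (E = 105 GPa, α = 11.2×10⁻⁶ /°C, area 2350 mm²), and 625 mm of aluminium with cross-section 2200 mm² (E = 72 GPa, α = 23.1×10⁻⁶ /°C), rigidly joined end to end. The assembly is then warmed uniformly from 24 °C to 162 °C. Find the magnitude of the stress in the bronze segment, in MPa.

σ ≈ 433 MPa (compressive)

With the walls removed the bar would change length by δ_free = Σ αᵢΔT Lᵢ = 17.6×10⁻⁶×138×825 + 11.2×10⁻⁶×138×340 + 23.1×10⁻⁶×138×625 = 4.522 mm.
The rigid supports impose zero overall length change; the single axial force P common to all segments must satisfy P Σ Lᵢ/(AᵢEᵢ) = δ_free.
Σ Lᵢ/(AᵢEᵢ) = 825/(425×101×10³) + 340/(2350×105×10³) + 625/(2200×72×10³) = 2.454×10⁻⁵ mm/N.
So P = 4.522 / 2.454×10⁻⁵ = 184.2 kN, compressive.
σ_{bronze} = P / A = 184200 / 425 = 433.5 MPa.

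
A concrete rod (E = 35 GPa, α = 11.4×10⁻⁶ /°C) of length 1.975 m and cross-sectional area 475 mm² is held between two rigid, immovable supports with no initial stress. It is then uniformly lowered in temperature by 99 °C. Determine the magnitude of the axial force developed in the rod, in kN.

Full restraint means ε = 0, so the stress is σ = EαΔT = 35×10³ × 11.4×10⁻⁶ × 99 = 39.5 MPa.
P = AEαΔT = 475 × 35×10³ × 11.4×10⁻⁶ × 99 = 18.76 kN (tensile).

P ≈ 18.8 kN (tensile)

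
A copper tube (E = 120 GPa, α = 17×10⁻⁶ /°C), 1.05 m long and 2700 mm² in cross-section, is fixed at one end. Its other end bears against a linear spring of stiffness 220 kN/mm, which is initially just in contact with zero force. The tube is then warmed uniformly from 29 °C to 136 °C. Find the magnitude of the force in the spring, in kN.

P ≈ 245 kN

Free thermal expansion: δ_free = αΔT L = 17×10⁻⁶ × 107 × 1050 = 1.91 mm.
Let P be the compressive force at the spring. The tube shortens elastically by PL/(AE) and the spring compresses by P/k; together these equal δ_free.
So P = δ_free / [L/(AE) + 1/k] = 1.91 / [ 1050/(2700×120×10³) + 1/(220×10³) ].
P = 1.91 / 7.786×10⁻⁶ = 245300 N.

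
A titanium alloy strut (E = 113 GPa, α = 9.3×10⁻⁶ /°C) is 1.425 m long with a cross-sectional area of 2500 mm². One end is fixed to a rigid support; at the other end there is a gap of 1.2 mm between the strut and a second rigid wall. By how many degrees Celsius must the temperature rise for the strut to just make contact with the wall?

The gap closes when αΔT L = 1.2 mm, since the strut is still unstressed at that instant.
ΔT = 1.2 / (9.3×10⁻⁶ × 1425) = 90.55 °C.

ΔT ≈ 90.5 °C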